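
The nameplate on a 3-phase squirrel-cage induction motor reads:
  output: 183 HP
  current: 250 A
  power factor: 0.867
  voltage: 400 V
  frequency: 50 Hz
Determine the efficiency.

P_out = 183 × 746 = 136518 W
P_in = √3·V_L·I_L·cosφ = 1.732 × 400 × 250 × 0.867 = 150164 W
η = P_out / P_in = 136518 / 150164 = 0.909 = 90.9%

90.9 %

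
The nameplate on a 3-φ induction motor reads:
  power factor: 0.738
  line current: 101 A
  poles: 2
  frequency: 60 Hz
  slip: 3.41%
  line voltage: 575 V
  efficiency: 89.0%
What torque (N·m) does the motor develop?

P_in = √3·V·I·cosφ = 1.732 × 575 × 101 × 0.738 = 74232 W
P_out = η·P_in = 0.89 × 74232 = 66066 W
n_s = 120×60/2 = 3600 rpm; n = 3600×(1−0.0341) = 3477 rpm
ω = 2π×3477/60 = 364.1 rad/s
τ = P_out/ω = 66066/364.1 = 181 N·m

181 N·m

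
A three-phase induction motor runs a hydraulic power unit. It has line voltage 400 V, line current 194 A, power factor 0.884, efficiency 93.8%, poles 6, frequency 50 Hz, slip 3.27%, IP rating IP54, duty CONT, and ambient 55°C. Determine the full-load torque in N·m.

P_in = √3·V·I·cosφ = 1.732 × 400 × 194 × 0.884 = 118812 W
P_out = η·P_in = 0.938 × 118812 = 111446 W
n_s = 120×50/6 = 1000 rpm; n = 1000×(1−0.0327) = 967 rpm
ω = 2π×967/60 = 101.3 rad/s
τ = P_out/ω = 111446/101.3 = 1100 N·m

1100 N·m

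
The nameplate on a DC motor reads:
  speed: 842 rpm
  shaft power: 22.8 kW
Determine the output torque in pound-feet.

ω = 2π × 842/60 = 88.17 rad/s
τ = P/ω = 22800/88.17 = 258.6 N·m
In lb·ft: 258.6/1.356 = 191 lb·ft

191 lb·ft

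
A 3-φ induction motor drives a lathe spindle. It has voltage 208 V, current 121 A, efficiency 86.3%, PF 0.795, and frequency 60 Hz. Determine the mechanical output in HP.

40.1 HP

P_in = √3·V·I·cosφ = 1.732 × 208 × 121 × 0.795 = 34655 W
P_out = η·P_in = 0.863 × 34655 = 29907 W
= 29907/746 = 40.1 HP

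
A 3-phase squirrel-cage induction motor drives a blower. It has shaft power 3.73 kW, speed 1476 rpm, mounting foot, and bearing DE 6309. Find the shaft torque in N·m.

24.1 N·m

ω = 2π × 1476/60 = 154.6 rad/s
τ = P/ω = 3730/154.6 = 24.1 N·m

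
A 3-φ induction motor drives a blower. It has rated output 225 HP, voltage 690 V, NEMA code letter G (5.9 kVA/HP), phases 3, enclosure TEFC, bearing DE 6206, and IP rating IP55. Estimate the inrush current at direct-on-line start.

1110 A

S_LR = 5.9 × 225 = 1327.5 kVA
I_LR = S_LR/(√3·V_L) = 1327500/(1.732×690) = 1110 A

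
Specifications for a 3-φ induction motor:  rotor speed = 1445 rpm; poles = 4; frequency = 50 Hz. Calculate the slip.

n_s = 120f/p = 120×50/4 = 1500 rpm
s = (n_s − n)/n_s = (1500 − 1445)/1500 = 0.0367

3.67 %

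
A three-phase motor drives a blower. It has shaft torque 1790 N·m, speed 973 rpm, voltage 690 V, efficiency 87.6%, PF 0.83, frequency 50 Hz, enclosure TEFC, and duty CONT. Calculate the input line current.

210 A

ω = 2π×973/60 = 101.9 rad/s; P_out = τω = 1790 × 101.9 = 182401 W
P_in = P_out / η = 182401 / 0.876 = 208220 W
I_L = P_in / (√3·V_L·cosφ) = 208220 / (1.732 × 690 × 0.83) = 210 A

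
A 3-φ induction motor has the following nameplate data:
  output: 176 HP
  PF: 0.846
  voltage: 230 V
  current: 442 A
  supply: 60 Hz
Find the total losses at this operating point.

P_in = √3·V·I·cosφ = 1.732×230×442×0.846 = 148960 W
P_out = 176×746 = 131296 W
Losses = P_in − P_out = 148960 − 131296 = 17664 W

17700 W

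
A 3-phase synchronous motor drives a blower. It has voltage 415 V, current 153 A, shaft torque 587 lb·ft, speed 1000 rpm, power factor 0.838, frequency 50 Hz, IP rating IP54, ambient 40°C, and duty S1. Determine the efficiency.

90.4 %

τ = 587 lb·ft × 1.356 = 796 N·m
ω = 2π × 1000/60 = 104.7 rad/s; P_out = τω = 796 × 104.7 = 83341 W
P_in = √3·V_L·I_L·cosφ = 1.732 × 415 × 153 × 0.838 = 92158 W
η = P_out / P_in = 83341 / 92158 = 0.904 = 90.4%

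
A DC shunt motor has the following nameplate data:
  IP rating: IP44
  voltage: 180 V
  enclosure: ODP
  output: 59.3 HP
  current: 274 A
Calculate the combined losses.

P_in = V·I = 180×274 = 49320 W
P_out = 59.3×746 = 44238 W
Losses = P_in − P_out = 49320 − 44238 = 5082 W

5.08 kW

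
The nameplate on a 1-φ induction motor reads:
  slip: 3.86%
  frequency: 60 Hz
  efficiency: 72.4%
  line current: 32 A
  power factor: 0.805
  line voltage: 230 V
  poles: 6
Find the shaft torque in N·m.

35.5 N·m

P_in = V·I·cosφ = 230 × 32 × 0.805 = 5925 W
P_out = η·P_in = 0.724 × 5925 = 4290 W
n_s = 120×60/6 = 1200 rpm; n = 1200×(1−0.0386) = 1154 rpm
ω = 2π×1154/60 = 120.8 rad/s
τ = P_out/ω = 4290/120.8 = 35.5 N·m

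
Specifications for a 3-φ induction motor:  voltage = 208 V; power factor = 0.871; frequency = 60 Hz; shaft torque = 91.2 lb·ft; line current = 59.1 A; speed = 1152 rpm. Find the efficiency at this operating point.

80.4 %

τ = 91.2 lb·ft × 1.356 = 123.7 N·m
ω = 2π × 1152/60 = 120.6 rad/s; P_out = τω = 123.7 × 120.6 = 14918 W
P_in = √3·V_L·I_L·cosφ = 1.732 × 208 × 59.1 × 0.871 = 18545 W
η = P_out / P_in = 14918 / 18545 = 0.804 = 80.4%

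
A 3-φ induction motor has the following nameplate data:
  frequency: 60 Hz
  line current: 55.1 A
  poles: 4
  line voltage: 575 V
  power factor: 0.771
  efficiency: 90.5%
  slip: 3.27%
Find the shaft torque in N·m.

P_in = √3·V·I·cosφ = 1.732 × 575 × 55.1 × 0.771 = 42308 W
P_out = η·P_in = 0.905 × 42308 = 38289 W
n_s = 120×60/4 = 1800 rpm; n = 1800×(1−0.0327) = 1741 rpm
ω = 2π×1741/60 = 182.3 rad/s
τ = P_out/ω = 38289/182.3 = 210 N·m

210 N·m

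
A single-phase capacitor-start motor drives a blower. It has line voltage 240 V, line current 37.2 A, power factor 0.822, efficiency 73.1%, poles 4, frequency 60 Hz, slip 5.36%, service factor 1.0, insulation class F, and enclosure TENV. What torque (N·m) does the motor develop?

30.1 N·m

P_in = V·I·cosφ = 240 × 37.2 × 0.822 = 7339 W
P_out = η·P_in = 0.731 × 7339 = 5365 W
n_s = 120×60/4 = 1800 rpm; n = 1800×(1−0.0536) = 1704 rpm
ω = 2π×1704/60 = 178.4 rad/s
τ = P_out/ω = 5365/178.4 = 30.1 N·m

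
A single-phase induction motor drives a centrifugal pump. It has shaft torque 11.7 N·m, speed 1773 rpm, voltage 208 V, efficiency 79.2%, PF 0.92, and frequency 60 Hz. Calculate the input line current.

14.3 A

ω = 2π×1773/60 = 185.7 rad/s; P_out = τω = 11.7 × 185.7 = 2173 W
P_in = P_out / η = 2173 / 0.792 = 2744 W
I = P_in / (V·cosφ) = 2744 / (208 × 0.92) = 14.3 A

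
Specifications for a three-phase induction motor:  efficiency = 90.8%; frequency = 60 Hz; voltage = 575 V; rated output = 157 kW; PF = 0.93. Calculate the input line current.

P_out = 157 kW = 157000 W
P_in = P_out / η = 157000 / 0.908 = 172907 W
I_L = P_in / (√3·V_L·cosφ) = 172907 / (1.732 × 575 × 0.93) = 187 A

187 A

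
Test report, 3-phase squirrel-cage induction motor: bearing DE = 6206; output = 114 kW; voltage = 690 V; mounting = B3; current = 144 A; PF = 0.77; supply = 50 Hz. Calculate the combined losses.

P_in = √3·V·I·cosφ = 1.732×690×144×0.77 = 132510 W
P_out = 114000 W
Losses = P_in − P_out = 132510 − 114000 = 18510 W

18500 W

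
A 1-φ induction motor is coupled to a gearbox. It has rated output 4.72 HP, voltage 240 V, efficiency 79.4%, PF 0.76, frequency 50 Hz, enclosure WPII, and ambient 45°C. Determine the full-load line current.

24.3 A

P_out = 4.72 × 746 = 3521 W
P_in = P_out / η = 3521 / 0.794 = 4435 W
I = P_in / (V·cosφ) = 4435 / (240 × 0.76) = 24.3 A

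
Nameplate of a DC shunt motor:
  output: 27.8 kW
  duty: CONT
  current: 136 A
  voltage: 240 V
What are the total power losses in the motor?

4.84 kW

P_in = V·I = 240×136 = 32640 W
P_out = 27800 W
Losses = P_in − P_out = 32640 − 27800 = 4840 W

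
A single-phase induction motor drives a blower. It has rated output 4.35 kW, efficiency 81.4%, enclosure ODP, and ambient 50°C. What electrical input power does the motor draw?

5.34 kW

P_out = 4350 W
P_in = P_out/η = 4350/0.814 = 5344 W = 5.34 kW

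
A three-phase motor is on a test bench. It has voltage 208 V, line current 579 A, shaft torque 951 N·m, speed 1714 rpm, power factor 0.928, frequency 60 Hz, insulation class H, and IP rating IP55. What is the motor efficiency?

88.2 %

ω = 2π × 1714/60 = 179.5 rad/s; P_out = τω = 951 × 179.5 = 170705 W
P_in = √3·V_L·I_L·cosφ = 1.732 × 208 × 579 × 0.928 = 193570 W
η = P_out / P_in = 170705 / 193570 = 0.882 = 88.2%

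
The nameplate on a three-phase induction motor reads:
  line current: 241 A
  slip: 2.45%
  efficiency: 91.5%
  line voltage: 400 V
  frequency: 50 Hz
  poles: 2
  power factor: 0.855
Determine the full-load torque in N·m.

P_in = √3·V·I·cosφ = 1.732 × 400 × 241 × 0.855 = 142755 W
P_out = η·P_in = 0.915 × 142755 = 130621 W
n_s = 120×50/2 = 3000 rpm; n = 3000×(1−0.0245) = 2927 rpm
ω = 2π×2927/60 = 306.5 rad/s
τ = P_out/ω = 130621/306.5 = 426 N·m

426 N·m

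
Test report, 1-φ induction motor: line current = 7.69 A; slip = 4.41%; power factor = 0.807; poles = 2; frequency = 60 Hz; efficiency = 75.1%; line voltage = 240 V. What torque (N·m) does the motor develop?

3.1 N·m

P_in = V·I·cosφ = 240 × 7.69 × 0.807 = 1489 W
P_out = η·P_in = 0.751 × 1489 = 1118 W
n_s = 120×60/2 = 3600 rpm; n = 3600×(1−0.0441) = 3441 rpm
ω = 2π×3441/60 = 360.3 rad/s
τ = P_out/ω = 1118/360.3 = 3.1 N·m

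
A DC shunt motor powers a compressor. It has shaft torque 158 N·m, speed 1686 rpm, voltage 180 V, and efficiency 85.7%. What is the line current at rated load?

181 A

ω = 2π×1686/60 = 176.6 rad/s; P_out = τω = 158 × 176.6 = 27903 W
P_in = P_out / η = 27903 / 0.857 = 32559 W
I = P_in / V = 32559 / 180 = 181 A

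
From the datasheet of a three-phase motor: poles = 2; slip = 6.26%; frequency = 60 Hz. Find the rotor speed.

3375 rpm

n_s = 120f/p = 120×60/2 = 3600 rpm
n = n_s(1 − s) = 3600 × (1 − 0.0626) = 3375 rpm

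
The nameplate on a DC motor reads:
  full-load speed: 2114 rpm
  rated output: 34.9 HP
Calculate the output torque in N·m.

118 N·m

P_out = 34.9 × 746 = 26035 W
ω = 2π × 2114/60 = 221.4 rad/s
τ = P_out/ω = 26035/221.4 = 118 N·m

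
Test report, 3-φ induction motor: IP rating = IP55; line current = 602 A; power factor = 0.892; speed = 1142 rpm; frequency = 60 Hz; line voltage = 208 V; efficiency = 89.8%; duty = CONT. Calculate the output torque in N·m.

1450 N·m

P_in = √3·V·I·cosφ = 1.732 × 208 × 602 × 0.892 = 193452 W
P_out = η·P_in = 0.898 × 193452 = 173720 W
n = 1142 rpm
ω = 2π×1142/60 = 119.6 rad/s
τ = P_out/ω = 173720/119.6 = 1450 N·m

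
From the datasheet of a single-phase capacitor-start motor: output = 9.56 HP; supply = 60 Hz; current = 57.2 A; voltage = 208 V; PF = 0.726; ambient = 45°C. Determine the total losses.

P_in = V·I·cosφ = 208×57.2×0.726 = 8638 W
P_out = 9.56×746 = 7132 W
Losses = P_in − P_out = 8638 − 7132 = 1506 W

1510 W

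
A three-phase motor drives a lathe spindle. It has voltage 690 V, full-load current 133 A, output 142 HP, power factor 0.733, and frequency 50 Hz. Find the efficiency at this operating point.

90.9 %

P_out = 142 × 746 = 105932 W
P_in = √3·V_L·I_L·cosφ = 1.732 × 690 × 133 × 0.733 = 116507 W
η = P_out / P_in = 105932 / 116507 = 0.909 = 90.9%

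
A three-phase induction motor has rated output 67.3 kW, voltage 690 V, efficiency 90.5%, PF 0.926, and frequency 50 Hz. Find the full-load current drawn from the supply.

P_out = 67.3 kW = 67300 W
P_in = P_out / η = 67300 / 0.905 = 74365 W
I_L = P_in / (√3·V_L·cosφ) = 74365 / (1.732 × 690 × 0.926) = 67.2 A

67.2 A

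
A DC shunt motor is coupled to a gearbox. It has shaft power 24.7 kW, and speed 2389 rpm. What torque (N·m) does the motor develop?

98.7 N·m

ω = 2π × 2389/60 = 250.2 rad/s
τ = P/ω = 24700/250.2 = 98.7 N·m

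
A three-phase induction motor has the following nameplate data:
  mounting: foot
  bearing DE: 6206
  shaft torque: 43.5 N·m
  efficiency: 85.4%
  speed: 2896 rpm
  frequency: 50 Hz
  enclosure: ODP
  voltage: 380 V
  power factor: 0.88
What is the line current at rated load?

26.7 A

ω = 2π×2896/60 = 303.3 rad/s; P_out = τω = 43.5 × 303.3 = 13194 W
P_in = P_out / η = 13194 / 0.854 = 15450 W
I_L = P_in / (√3·V_L·cosφ) = 15450 / (1.732 × 380 × 0.88) = 26.7 A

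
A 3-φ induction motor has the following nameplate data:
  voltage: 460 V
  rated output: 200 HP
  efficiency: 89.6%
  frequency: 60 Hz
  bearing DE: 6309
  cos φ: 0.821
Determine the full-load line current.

255 A

P_out = 200 × 746 = 149200 W
P_in = P_out / η = 149200 / 0.896 = 166518 W
I_L = P_in / (√3·V_L·cosφ) = 166518 / (1.732 × 460 × 0.821) = 255 A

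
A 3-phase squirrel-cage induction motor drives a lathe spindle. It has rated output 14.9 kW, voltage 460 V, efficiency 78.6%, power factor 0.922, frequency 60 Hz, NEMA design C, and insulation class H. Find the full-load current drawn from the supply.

25.8 A

P_out = 14.9 kW = 14900 W
P_in = P_out / η = 14900 / 0.786 = 18957 W
I_L = P_in / (√3·V_L·cosφ) = 18957 / (1.732 × 460 × 0.922) = 25.8 A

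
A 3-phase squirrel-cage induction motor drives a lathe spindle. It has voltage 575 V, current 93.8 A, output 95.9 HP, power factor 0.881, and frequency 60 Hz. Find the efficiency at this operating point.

86.9 %

P_out = 95.9 × 746 = 71541 W
P_in = √3·V_L·I_L·cosφ = 1.732 × 575 × 93.8 × 0.881 = 82299 W
η = P_out / P_in = 71541 / 82299 = 0.869 = 86.9%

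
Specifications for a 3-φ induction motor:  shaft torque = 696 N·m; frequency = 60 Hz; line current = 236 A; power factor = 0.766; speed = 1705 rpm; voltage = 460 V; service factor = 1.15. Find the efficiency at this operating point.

ω = 2π × 1705/60 = 178.5 rad/s; P_out = τω = 696 × 178.5 = 124236 W
P_in = √3·V_L·I_L·cosφ = 1.732 × 460 × 236 × 0.766 = 144028 W
η = P_out / P_in = 124236 / 144028 = 0.863 = 86.3%

86.3 %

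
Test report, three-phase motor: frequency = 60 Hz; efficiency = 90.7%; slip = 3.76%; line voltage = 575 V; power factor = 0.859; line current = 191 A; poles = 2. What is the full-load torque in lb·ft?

301 lb·ft

P_in = √3·V·I·cosφ = 1.732 × 575 × 191 × 0.859 = 163396 W
P_out = η·P_in = 0.907 × 163396 = 148200 W
n_s = 120×60/2 = 3600 rpm; n = 3600×(1−0.0376) = 3465 rpm
ω = 2π×3465/60 = 362.9 rad/s
τ = P_out/ω = 148200/362.9 = 408.4 N·m
In lb·ft: 408.4/1.356 = 301 lb·ft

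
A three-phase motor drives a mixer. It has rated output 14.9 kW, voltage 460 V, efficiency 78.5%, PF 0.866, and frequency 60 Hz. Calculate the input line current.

P_out = 14.9 kW = 14900 W
P_in = P_out / η = 14900 / 0.785 = 18981 W
I_L = P_in / (√3·V_L·cosφ) = 18981 / (1.732 × 460 × 0.866) = 27.5 A

27.5 A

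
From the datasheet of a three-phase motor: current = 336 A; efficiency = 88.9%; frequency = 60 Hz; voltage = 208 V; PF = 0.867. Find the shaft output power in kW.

93.3 kW

P_in = √3·V·I·cosφ = 1.732 × 208 × 336 × 0.867 = 104947 W
P_out = η·P_in = 0.889 × 104947 = 93298 W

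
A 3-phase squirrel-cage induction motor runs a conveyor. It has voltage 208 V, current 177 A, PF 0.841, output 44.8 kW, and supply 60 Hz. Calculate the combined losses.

8830 W

P_in = √3·V·I·cosφ = 1.732×208×177×0.841 = 53627 W
P_out = 44800 W
Losses = P_in − P_out = 53627 − 44800 = 8827 W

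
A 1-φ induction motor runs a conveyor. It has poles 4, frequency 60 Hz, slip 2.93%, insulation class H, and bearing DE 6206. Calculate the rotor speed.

1747 rpm

n_s = 120f/p = 120×60/4 = 1800 rpm
n = n_s(1 − s) = 1800 × (1 − 0.0293) = 1747 rpm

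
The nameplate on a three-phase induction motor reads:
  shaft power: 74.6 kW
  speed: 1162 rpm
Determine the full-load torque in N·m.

613 N·m

ω = 2π × 1162/60 = 121.7 rad/s
τ = P/ω = 74600/121.7 = 613 N·m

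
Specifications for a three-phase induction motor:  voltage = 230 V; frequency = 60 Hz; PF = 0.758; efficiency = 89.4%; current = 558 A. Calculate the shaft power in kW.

P_in = √3·V·I·cosφ = 1.732 × 230 × 558 × 0.758 = 168492 W
P_out = η·P_in = 0.894 × 168492 = 150632 W

151 kW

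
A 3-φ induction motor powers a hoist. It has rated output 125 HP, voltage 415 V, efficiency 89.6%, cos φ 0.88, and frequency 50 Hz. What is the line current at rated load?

165 A

P_out = 125 × 746 = 93250 W
P_in = P_out / η = 93250 / 0.896 = 104074 W
I_L = P_in / (√3·V_L·cosφ) = 104074 / (1.732 × 415 × 0.88) = 165 A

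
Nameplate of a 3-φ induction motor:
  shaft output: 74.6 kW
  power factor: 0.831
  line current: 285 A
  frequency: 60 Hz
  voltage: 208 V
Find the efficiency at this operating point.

P_out = 74.6 kW = 74600 W
P_in = √3·V_L·I_L·cosφ = 1.732 × 208 × 285 × 0.831 = 85321 W
η = P_out / P_in = 74600 / 85321 = 0.874 = 87.4%

87.4 %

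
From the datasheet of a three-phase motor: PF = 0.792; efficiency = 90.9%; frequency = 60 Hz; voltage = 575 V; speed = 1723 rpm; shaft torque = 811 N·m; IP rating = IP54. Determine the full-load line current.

ω = 2π×1723/60 = 180.4 rad/s; P_out = τω = 811 × 180.4 = 146304 W
P_in = P_out / η = 146304 / 0.909 = 160950 W
I_L = P_in / (√3·V_L·cosφ) = 160950 / (1.732 × 575 × 0.792) = 204 A

204 A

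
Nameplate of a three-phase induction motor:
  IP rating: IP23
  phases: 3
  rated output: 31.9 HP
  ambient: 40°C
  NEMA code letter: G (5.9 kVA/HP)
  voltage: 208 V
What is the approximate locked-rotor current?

522 A

S_LR = 5.9 × 31.9 = 188.21 kVA
I_LR = S_LR/(√3·V_L) = 188210/(1.732×208) = 522 A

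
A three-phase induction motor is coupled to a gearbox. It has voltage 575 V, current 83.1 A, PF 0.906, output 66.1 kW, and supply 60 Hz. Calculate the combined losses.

8880 W

P_in = √3·V·I·cosφ = 1.732×575×83.1×0.906 = 74980 W
P_out = 66100 W
Losses = P_in − P_out = 74980 − 66100 = 8880 W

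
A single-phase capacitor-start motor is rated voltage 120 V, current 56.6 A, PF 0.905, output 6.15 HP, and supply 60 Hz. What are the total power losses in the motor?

1560 W

P_in = V·I·cosφ = 120×56.6×0.905 = 6147 W
P_out = 6.15×746 = 4588 W
Losses = P_in − P_out = 6147 − 4588 = 1559 W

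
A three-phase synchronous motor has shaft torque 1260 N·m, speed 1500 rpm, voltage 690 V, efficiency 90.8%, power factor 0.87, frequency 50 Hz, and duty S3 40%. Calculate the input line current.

ω = 2π×1500/60 = 157.1 rad/s; P_out = τω = 1260 × 157.1 = 197946 W
P_in = P_out / η = 197946 / 0.908 = 218002 W
I_L = P_in / (√3·V_L·cosφ) = 218002 / (1.732 × 690 × 0.87) = 210 A

210 A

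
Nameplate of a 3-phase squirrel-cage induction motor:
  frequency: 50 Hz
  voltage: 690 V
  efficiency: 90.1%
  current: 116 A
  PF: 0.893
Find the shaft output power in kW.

112 kW

P_in = √3·V·I·cosφ = 1.732 × 690 × 116 × 0.893 = 123796 W
P_out = η·P_in = 0.901 × 123796 = 111540 W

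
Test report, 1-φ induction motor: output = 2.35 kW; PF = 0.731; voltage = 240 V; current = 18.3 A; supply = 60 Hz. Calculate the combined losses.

P_in = V·I·cosφ = 240×18.3×0.731 = 3211 W
P_out = 2350 W
Losses = P_in − P_out = 3211 − 2350 = 861 W

861 W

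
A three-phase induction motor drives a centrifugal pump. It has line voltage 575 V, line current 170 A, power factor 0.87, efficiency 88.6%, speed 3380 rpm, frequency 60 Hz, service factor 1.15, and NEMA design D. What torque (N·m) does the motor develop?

P_in = √3·V·I·cosφ = 1.732 × 575 × 170 × 0.87 = 147294 W
P_out = η·P_in = 0.886 × 147294 = 130502 W
n = 3380 rpm
ω = 2π×3380/60 = 354 rad/s
τ = P_out/ω = 130502/354 = 369 N·m

369 N·m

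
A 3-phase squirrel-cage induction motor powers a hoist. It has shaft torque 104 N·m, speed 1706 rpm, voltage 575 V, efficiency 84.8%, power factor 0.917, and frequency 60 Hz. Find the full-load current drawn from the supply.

ω = 2π×1706/60 = 178.7 rad/s; P_out = τω = 104 × 178.7 = 18585 W
P_in = P_out / η = 18585 / 0.848 = 21916 W
I_L = P_in / (√3·V_L·cosφ) = 21916 / (1.732 × 575 × 0.917) = 24 A

24 A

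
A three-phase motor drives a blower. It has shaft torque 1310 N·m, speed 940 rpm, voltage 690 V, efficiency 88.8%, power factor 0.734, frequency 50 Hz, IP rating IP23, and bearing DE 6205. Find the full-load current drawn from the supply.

166 A

ω = 2π×940/60 = 98.44 rad/s; P_out = τω = 1310 × 98.44 = 128956 W
P_in = P_out / η = 128956 / 0.888 = 145221 W
I_L = P_in / (√3·V_L·cosφ) = 145221 / (1.732 × 690 × 0.734) = 166 A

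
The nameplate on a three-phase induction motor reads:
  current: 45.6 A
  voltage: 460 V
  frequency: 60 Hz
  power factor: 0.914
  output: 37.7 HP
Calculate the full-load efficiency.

P_out = 37.7 × 746 = 28124 W
P_in = √3·V_L·I_L·cosφ = 1.732 × 460 × 45.6 × 0.914 = 33206 W
η = P_out / P_in = 28124 / 33206 = 0.847 = 84.7%

84.7 %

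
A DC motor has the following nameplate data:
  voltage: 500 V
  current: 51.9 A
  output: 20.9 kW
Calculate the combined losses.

5050 W

P_in = V·I = 500×51.9 = 25950 W
P_out = 20900 W
Losses = P_in − P_out = 25950 − 20900 = 5050 W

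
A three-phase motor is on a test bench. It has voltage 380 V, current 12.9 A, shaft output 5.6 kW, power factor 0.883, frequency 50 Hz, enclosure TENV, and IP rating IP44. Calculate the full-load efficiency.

74.7 %

P_out = 5.6 kW = 5600 W
P_in = √3·V_L·I_L·cosφ = 1.732 × 380 × 12.9 × 0.883 = 7497 W
η = P_out / P_in = 5600 / 7497 = 0.747 = 74.7%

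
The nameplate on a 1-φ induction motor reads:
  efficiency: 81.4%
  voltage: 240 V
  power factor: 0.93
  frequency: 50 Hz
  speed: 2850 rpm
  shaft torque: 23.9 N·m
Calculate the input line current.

39.3 A

ω = 2π×2850/60 = 298.5 rad/s; P_out = τω = 23.9 × 298.5 = 7134 W
P_in = P_out / η = 7134 / 0.814 = 8764 W
I = P_in / (V·cosφ) = 8764 / (240 × 0.93) = 39.3 A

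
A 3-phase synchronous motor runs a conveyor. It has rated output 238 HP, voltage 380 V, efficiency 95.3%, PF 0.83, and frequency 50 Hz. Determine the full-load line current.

341 A

P_out = 238 × 746 = 177548 W
P_in = P_out / η = 177548 / 0.953 = 186304 W
I_L = P_in / (√3·V_L·cosφ) = 186304 / (1.732 × 380 × 0.83) = 341 A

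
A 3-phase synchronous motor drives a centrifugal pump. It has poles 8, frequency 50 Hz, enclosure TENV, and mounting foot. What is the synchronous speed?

750 rpm

n_s = 120f/p = 120×50/8 = 750 rpm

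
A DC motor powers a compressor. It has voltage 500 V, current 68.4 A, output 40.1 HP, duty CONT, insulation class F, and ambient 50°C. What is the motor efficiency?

P_out = 40.1 × 746 = 29915 W
P_in = V·I = 500 × 68.4 = 34200 W
η = P_out / P_in = 29915 / 34200 = 0.875 = 87.5%

87.5 %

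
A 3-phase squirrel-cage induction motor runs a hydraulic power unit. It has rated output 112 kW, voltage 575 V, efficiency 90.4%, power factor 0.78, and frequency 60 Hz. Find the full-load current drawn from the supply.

P_out = 112 kW = 112000 W
P_in = P_out / η = 112000 / 0.904 = 123894 W
I_L = P_in / (√3·V_L·cosφ) = 123894 / (1.732 × 575 × 0.78) = 159 A

159 A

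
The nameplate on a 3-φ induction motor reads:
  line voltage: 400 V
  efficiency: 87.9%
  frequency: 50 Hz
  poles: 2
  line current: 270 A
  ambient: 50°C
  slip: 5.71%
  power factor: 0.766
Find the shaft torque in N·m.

425 N·m

P_in = √3·V·I·cosφ = 1.732 × 400 × 270 × 0.766 = 143285 W
P_out = η·P_in = 0.879 × 143285 = 125948 W
n_s = 120×50/2 = 3000 rpm; n = 3000×(1−0.0571) = 2829 rpm
ω = 2π×2829/60 = 296.3 rad/s
τ = P_out/ω = 125948/296.3 = 425 N·m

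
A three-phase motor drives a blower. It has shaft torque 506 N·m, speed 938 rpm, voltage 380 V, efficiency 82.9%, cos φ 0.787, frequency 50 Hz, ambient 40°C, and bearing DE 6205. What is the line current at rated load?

ω = 2π×938/60 = 98.23 rad/s; P_out = τω = 506 × 98.23 = 49704 W
P_in = P_out / η = 49704 / 0.829 = 59957 W
I_L = P_in / (√3·V_L·cosφ) = 59957 / (1.732 × 380 × 0.787) = 116 A

116 A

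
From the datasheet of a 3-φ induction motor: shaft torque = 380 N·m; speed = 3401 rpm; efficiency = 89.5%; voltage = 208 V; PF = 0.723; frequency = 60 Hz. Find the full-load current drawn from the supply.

581 A

ω = 2π×3401/60 = 356.2 rad/s; P_out = τω = 380 × 356.2 = 135356 W
P_in = P_out / η = 135356 / 0.895 = 151236 W
I_L = P_in / (√3·V_L·cosφ) = 151236 / (1.732 × 208 × 0.723) = 581 A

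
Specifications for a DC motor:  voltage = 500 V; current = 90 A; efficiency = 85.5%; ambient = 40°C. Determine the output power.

P_in = V·I = 500 × 90 = 45000 W
P_out = η·P_in = 0.855 × 45000 = 38475 W

38.5 kW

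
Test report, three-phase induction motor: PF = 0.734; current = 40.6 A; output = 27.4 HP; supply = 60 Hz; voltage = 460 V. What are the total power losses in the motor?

P_in = √3·V·I·cosφ = 1.732×460×40.6×0.734 = 23743 W
P_out = 27.4×746 = 20440 W
Losses = P_in − P_out = 23743 − 20440 = 3303 W

3300 W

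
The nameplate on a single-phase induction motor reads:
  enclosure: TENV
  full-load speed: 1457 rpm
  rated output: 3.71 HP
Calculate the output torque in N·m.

P_out = 3.71 × 746 = 2768 W
ω = 2π × 1457/60 = 152.6 rad/s
τ = P_out/ω = 2768/152.6 = 18.1 N·m

18.1 N·m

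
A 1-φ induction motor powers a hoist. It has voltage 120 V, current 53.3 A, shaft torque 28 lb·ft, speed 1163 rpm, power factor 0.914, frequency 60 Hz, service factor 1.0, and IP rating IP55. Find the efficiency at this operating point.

79.1 %

τ = 28 lb·ft × 1.356 = 37.97 N·m
ω = 2π × 1163/60 = 121.8 rad/s; P_out = τω = 37.97 × 121.8 = 4625 W
P_in = V·I·cosφ = 120 × 53.3 × 0.914 = 5846 W
η = P_out / P_in = 4625 / 5846 = 0.791 = 79.1%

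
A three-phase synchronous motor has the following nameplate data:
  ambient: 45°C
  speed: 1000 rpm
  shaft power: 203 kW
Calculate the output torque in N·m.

ω = 2π × 1000/60 = 104.7 rad/s
τ = P/ω = 203000/104.7 = 1940 N·m

1940 N·m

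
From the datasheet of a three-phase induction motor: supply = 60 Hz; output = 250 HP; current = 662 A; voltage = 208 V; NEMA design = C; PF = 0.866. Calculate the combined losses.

P_in = √3·V·I·cosφ = 1.732×208×662×0.866 = 206532 W
P_out = 250×746 = 186500 W
Losses = P_in − P_out = 206532 − 186500 = 20032 W

20000 W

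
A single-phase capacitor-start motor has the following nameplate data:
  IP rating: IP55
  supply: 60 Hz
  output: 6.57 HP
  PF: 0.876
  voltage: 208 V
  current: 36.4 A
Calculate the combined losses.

1730 W

P_in = V·I·cosφ = 208×36.4×0.876 = 6632 W
P_out = 6.57×746 = 4901 W
Losses = P_in − P_out = 6632 − 4901 = 1731 W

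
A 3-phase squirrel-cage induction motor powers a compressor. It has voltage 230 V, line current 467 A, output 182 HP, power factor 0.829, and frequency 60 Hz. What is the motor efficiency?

P_out = 182 × 746 = 135772 W
P_in = √3·V_L·I_L·cosφ = 1.732 × 230 × 467 × 0.829 = 154222 W
η = P_out / P_in = 135772 / 154222 = 0.880 = 88.0%

88.0 %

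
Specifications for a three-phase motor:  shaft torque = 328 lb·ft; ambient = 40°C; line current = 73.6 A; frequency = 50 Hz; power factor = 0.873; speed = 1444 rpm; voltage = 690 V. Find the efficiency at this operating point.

87.6 %

τ = 328 lb·ft × 1.356 = 444.8 N·m
ω = 2π × 1444/60 = 151.2 rad/s; P_out = τω = 444.8 × 151.2 = 67254 W
P_in = √3·V_L·I_L·cosφ = 1.732 × 690 × 73.6 × 0.873 = 76787 W
η = P_out / P_in = 67254 / 76787 = 0.876 = 87.6%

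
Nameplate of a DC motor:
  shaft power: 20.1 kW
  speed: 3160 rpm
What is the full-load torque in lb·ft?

ω = 2π × 3160/60 = 330.9 rad/s
τ = P/ω = 20100/330.9 = 60.74 N·m
In lb·ft: 60.74/1.356 = 44.8 lb·ft

44.8 lb·ft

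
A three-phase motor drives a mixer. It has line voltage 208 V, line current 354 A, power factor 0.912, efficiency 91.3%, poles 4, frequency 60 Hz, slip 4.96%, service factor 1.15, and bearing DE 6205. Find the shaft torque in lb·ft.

P_in = √3·V·I·cosφ = 1.732 × 208 × 354 × 0.912 = 116308 W
P_out = η·P_in = 0.913 × 116308 = 106189 W
n_s = 120×60/4 = 1800 rpm; n = 1800×(1−0.0496) = 1711 rpm
ω = 2π×1711/60 = 179.2 rad/s
τ = P_out/ω = 106189/179.2 = 592.6 N·m
In lb·ft: 592.6/1.356 = 437 lb·ft

437 lb·ft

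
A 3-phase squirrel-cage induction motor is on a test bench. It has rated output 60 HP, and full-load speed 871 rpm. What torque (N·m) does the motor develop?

P_out = 60 × 746 = 44760 W
ω = 2π × 871/60 = 91.21 rad/s
τ = P_out/ω = 44760/91.21 = 491 N·m

491 N·m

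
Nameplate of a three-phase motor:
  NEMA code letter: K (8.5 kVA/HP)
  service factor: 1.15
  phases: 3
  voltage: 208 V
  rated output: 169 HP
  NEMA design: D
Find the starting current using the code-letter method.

3990 A

S_LR = 8.5 × 169 = 1436.5 kVA
I_LR = S_LR/(√3·V_L) = 1436500/(1.732×208) = 3990 A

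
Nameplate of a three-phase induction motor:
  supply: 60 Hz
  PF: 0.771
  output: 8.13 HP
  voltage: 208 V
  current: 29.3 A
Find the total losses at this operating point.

2070 W

P_in = √3·V·I·cosφ = 1.732×208×29.3×0.771 = 8138 W
P_out = 8.13×746 = 6065 W
Losses = P_in − P_out = 8138 − 6065 = 2073 W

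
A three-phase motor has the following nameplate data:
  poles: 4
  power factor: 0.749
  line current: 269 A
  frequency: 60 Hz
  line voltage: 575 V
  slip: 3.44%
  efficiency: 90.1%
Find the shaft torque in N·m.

993 N·m

P_in = √3·V·I·cosφ = 1.732 × 575 × 269 × 0.749 = 200655 W
P_out = η·P_in = 0.901 × 200655 = 180790 W
n_s = 120×60/4 = 1800 rpm; n = 1800×(1−0.0344) = 1738 rpm
ω = 2π×1738/60 = 182 rad/s
τ = P_out/ω = 180790/182 = 993 N·m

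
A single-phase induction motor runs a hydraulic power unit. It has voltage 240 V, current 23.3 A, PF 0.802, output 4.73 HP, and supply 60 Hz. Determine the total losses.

P_in = V·I·cosφ = 240×23.3×0.802 = 4485 W
P_out = 4.73×746 = 3529 W
Losses = P_in − P_out = 4485 − 3529 = 956 W

956 W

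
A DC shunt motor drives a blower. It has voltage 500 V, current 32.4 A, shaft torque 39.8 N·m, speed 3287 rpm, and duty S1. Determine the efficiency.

ω = 2π × 3287/60 = 344.2 rad/s; P_out = τω = 39.8 × 344.2 = 13699 W
P_in = V·I = 500 × 32.4 = 16200 W
η = P_out / P_in = 13699 / 16200 = 0.846 = 84.6%

84.6 %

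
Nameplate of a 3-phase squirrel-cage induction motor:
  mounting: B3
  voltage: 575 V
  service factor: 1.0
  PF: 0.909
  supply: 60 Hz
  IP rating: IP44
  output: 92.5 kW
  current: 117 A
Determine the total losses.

13400 W

P_in = √3·V·I·cosφ = 1.732×575×117×0.909 = 105917 W
P_out = 92500 W
Losses = P_in − P_out = 105917 − 92500 = 13417 W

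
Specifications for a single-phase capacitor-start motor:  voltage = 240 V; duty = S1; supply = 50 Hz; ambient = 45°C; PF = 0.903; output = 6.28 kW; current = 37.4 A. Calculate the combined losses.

P_in = V·I·cosφ = 240×37.4×0.903 = 8105 W
P_out = 6280 W
Losses = P_in − P_out = 8105 − 6280 = 1825 W

1.83 kW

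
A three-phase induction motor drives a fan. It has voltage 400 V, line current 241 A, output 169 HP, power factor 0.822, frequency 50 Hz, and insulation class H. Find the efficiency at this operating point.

91.9 %

P_out = 169 × 746 = 126074 W
P_in = √3·V_L·I_L·cosφ = 1.732 × 400 × 241 × 0.822 = 137245 W
η = P_out / P_in = 126074 / 137245 = 0.919 = 91.9%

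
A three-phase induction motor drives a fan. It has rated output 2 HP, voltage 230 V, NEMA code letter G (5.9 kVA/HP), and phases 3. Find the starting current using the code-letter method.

S_LR = 5.9 × 2 = 11.8 kVA
I_LR = S_LR/(√3·V_L) = 11800/(1.732×230) = 29.6 A

29.6 A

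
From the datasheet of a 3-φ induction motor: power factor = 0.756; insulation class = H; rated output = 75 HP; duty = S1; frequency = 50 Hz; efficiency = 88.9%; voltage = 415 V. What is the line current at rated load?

116 A

P_out = 75 × 746 = 55950 W
P_in = P_out / η = 55950 / 0.889 = 62936 W
I_L = P_in / (√3·V_L·cosφ) = 62936 / (1.732 × 415 × 0.756) = 116 A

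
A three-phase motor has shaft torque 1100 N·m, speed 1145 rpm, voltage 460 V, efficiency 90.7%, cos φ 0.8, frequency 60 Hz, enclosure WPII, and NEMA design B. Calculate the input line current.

228 A

ω = 2π×1145/60 = 119.9 rad/s; P_out = τω = 1100 × 119.9 = 131890 W
P_in = P_out / η = 131890 / 0.907 = 145413 W
I_L = P_in / (√3·V_L·cosφ) = 145413 / (1.732 × 460 × 0.8) = 228 A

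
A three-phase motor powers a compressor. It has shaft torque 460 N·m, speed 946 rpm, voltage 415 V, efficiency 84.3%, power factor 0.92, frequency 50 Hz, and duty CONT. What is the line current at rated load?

ω = 2π×946/60 = 99.06 rad/s; P_out = τω = 460 × 99.06 = 45568 W
P_in = P_out / η = 45568 / 0.843 = 54055 W
I_L = P_in / (√3·V_L·cosφ) = 54055 / (1.732 × 415 × 0.92) = 81.7 A

81.7 A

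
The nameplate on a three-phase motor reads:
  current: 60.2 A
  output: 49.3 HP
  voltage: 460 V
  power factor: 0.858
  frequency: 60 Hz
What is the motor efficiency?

89.4 %

P_out = 49.3 × 746 = 36778 W
P_in = √3·V_L·I_L·cosφ = 1.732 × 460 × 60.2 × 0.858 = 41152 W
η = P_out / P_in = 36778 / 41152 = 0.894 = 89.4%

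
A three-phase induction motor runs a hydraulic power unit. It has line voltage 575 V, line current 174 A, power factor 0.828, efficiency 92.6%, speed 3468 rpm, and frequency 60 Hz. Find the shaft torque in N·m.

366 N·m

P_in = √3·V·I·cosφ = 1.732 × 575 × 174 × 0.828 = 143481 W
P_out = η·P_in = 0.926 × 143481 = 132863 W
n = 3468 rpm
ω = 2π×3468/60 = 363.2 rad/s
τ = P_out/ω = 132863/363.2 = 366 N·m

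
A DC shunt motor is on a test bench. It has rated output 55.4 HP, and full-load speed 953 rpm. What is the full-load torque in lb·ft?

P_out = 55.4 × 746 = 41328 W
ω = 2π × 953/60 = 99.8 rad/s
τ = P_out/ω = 41328/99.8 = 414.1 N·m
In lb·ft: 414.1/1.356 = 305 lb·ft

305 lb·ft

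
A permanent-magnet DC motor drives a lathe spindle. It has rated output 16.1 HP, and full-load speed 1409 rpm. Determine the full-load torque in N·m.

P_out = 16.1 × 746 = 12011 W
ω = 2π × 1409/60 = 147.6 rad/s
τ = P_out/ω = 12011/147.6 = 81.4 N·m

81.4 N·m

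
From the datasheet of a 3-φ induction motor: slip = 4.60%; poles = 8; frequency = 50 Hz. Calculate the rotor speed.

716 rpm

n_s = 120f/p = 120×50/8 = 750 rpm
n = n_s(1 − s) = 750 × (1 − 0.046) = 716 rpm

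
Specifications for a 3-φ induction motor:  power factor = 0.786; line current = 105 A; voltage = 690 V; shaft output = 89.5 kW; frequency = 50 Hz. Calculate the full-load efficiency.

P_out = 89.5 kW = 89500 W
P_in = √3·V_L·I_L·cosφ = 1.732 × 690 × 105 × 0.786 = 98630 W
η = P_out / P_in = 89500 / 98630 = 0.907 = 90.7%

90.7 %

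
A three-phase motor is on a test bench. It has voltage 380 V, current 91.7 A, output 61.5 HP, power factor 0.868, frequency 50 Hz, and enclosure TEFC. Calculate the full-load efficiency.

P_out = 61.5 × 746 = 45879 W
P_in = √3·V_L·I_L·cosφ = 1.732 × 380 × 91.7 × 0.868 = 52387 W
η = P_out / P_in = 45879 / 52387 = 0.876 = 87.6%

87.6 %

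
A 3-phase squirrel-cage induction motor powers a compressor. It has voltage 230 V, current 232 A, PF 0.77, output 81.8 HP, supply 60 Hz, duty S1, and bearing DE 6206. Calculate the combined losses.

P_in = √3·V·I·cosφ = 1.732×230×232×0.77 = 71163 W
P_out = 81.8×746 = 61023 W
Losses = P_in − P_out = 71163 − 61023 = 10140 W

10100 W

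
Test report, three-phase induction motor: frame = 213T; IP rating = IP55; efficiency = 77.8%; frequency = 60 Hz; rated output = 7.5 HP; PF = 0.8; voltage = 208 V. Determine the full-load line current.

P_out = 7.5 × 746 = 5595 W
P_in = P_out / η = 5595 / 0.778 = 7192 W
I_L = P_in / (√3·V_L·cosφ) = 7192 / (1.732 × 208 × 0.8) = 25 A

25 A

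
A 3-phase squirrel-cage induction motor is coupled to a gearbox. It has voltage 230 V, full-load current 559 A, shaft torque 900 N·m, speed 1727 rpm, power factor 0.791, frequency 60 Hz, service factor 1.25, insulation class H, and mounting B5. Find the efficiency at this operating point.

ω = 2π × 1727/60 = 180.9 rad/s; P_out = τω = 900 × 180.9 = 162810 W
P_in = √3·V_L·I_L·cosφ = 1.732 × 230 × 559 × 0.791 = 176142 W
η = P_out / P_in = 162810 / 176142 = 0.924 = 92.4%

92.4 %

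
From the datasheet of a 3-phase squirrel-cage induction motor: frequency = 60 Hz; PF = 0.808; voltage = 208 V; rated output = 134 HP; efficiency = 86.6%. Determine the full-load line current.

P_out = 134 × 746 = 99964 W
P_in = P_out / η = 99964 / 0.866 = 115432 W
I_L = P_in / (√3·V_L·cosφ) = 115432 / (1.732 × 208 × 0.808) = 397 A

397 A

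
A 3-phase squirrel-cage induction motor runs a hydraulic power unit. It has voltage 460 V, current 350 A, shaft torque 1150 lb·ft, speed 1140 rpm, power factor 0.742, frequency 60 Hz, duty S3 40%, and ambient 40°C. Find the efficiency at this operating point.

τ = 1150 lb·ft × 1.356 = 1559 N·m
ω = 2π × 1140/60 = 119.4 rad/s; P_out = τω = 1559 × 119.4 = 186145 W
P_in = √3·V_L·I_L·cosφ = 1.732 × 460 × 350 × 0.742 = 206908 W
η = P_out / P_in = 186145 / 206908 = 0.900 = 90.0%

90.0 %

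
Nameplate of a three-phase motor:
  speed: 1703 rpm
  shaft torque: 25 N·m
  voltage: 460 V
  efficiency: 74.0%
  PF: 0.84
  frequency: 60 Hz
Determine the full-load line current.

9 A

ω = 2π×1703/60 = 178.3 rad/s; P_out = τω = 25 × 178.3 = 4458 W
P_in = P_out / η = 4458 / 0.740 = 6024 W
I_L = P_in / (√3·V_L·cosφ) = 6024 / (1.732 × 460 × 0.84) = 9 A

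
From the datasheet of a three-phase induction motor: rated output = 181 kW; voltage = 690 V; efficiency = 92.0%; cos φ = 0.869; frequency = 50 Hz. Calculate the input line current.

P_out = 181 kW = 181000 W
P_in = P_out / η = 181000 / 0.920 = 196739 W
I_L = P_in / (√3·V_L·cosφ) = 196739 / (1.732 × 690 × 0.869) = 189 A

189 A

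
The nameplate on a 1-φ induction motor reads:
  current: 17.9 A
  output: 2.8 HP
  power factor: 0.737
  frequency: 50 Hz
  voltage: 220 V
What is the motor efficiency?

72.0 %

P_out = 2.8 × 746 = 2089 W
P_in = V·I·cosφ = 220 × 17.9 × 0.737 = 2902 W
η = P_out / P_in = 2089 / 2902 = 0.720 = 72.0%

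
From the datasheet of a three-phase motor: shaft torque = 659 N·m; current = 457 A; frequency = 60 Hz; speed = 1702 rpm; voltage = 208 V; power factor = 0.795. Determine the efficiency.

89.7 %

ω = 2π × 1702/60 = 178.2 rad/s; P_out = τω = 659 × 178.2 = 117434 W
P_in = √3·V_L·I_L·cosφ = 1.732 × 208 × 457 × 0.795 = 130886 W
η = P_out / P_in = 117434 / 130886 = 0.897 = 89.7%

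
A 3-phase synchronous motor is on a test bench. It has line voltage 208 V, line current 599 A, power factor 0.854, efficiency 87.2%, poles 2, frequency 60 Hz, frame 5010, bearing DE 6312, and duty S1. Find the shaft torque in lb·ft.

314 lb·ft

P_in = √3·V·I·cosφ = 1.732 × 208 × 599 × 0.854 = 184288 W
P_out = η·P_in = 0.872 × 184288 = 160699 W
n = n_s = 120×60/2 = 3600 rpm (synchronous)
ω = 2π×3600/60 = 377 rad/s
τ = P_out/ω = 160699/377 = 426.3 N·m
In lb·ft: 426.3/1.356 = 314 lb·ft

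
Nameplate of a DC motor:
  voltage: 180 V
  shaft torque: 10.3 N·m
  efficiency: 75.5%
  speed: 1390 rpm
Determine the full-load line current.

ω = 2π×1390/60 = 145.6 rad/s; P_out = τω = 10.3 × 145.6 = 1500 W
P_in = P_out / η = 1500 / 0.755 = 1987 W
I = P_in / V = 1987 / 180 = 11 A

11 A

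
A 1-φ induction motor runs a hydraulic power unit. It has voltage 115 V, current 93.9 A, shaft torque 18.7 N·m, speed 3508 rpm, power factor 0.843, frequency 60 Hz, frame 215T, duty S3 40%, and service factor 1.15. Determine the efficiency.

75.5 %

ω = 2π × 3508/60 = 367.4 rad/s; P_out = τω = 18.7 × 367.4 = 6870 W
P_in = V·I·cosφ = 115 × 93.9 × 0.843 = 9103 W
η = P_out / P_in = 6870 / 9103 = 0.755 = 75.5%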